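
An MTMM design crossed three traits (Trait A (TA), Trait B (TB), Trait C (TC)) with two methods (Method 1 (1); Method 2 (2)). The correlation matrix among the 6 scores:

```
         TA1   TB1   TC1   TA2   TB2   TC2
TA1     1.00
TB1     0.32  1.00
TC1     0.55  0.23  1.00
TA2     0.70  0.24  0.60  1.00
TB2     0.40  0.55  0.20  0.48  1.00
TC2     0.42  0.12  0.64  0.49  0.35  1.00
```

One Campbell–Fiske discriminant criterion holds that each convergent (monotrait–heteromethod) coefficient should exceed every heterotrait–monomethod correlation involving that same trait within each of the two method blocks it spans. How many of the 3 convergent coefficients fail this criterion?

0

Convergent coefficients and their comparison sets:
TA (methods 1·2): 0.70 vs {0.32, 0.48, 0.55, 0.49} → pass.
TB (methods 1·2): 0.55 vs {0.32, 0.48, 0.23, 0.35} → pass.
TC (methods 1·2): 0.64 vs {0.55, 0.49, 0.23, 0.35} → pass.
0 of 3 fail.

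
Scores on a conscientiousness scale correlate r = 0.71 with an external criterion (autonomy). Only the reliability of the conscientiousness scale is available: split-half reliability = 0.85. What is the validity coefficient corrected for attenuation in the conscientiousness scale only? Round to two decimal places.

0.77

Single correction: r_c = r_obs / √r_xx = 0.71 / √0.85 = 0.71 / 0.9220 ≈ 0.77.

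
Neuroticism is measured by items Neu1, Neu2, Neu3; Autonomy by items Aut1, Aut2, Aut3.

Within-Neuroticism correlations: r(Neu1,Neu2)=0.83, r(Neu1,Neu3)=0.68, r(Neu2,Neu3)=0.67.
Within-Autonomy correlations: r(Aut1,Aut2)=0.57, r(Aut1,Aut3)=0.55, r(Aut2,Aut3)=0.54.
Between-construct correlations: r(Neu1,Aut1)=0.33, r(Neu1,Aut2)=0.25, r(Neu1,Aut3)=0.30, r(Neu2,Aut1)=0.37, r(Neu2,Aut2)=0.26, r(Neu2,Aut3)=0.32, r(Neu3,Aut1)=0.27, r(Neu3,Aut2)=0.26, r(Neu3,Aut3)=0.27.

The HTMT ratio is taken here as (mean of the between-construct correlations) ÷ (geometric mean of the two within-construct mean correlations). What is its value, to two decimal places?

0.46

Between-construct mean = 2.63/9 = 0.2922.
Mean within-Neu = 2.18/3 = 0.7267; mean within-Aut = 1.66/3 = 0.5533.
Geometric mean = √(0.7267 × 0.5533) = 0.6341.
HTMT = 0.2922 / 0.6341 = 0.46.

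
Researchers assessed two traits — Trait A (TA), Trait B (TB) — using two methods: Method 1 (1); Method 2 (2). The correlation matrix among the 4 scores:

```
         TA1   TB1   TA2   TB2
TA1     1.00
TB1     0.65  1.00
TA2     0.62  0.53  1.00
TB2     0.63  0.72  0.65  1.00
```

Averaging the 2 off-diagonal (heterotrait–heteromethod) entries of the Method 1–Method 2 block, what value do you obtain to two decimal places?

HTHM values (method 1 × method 2): 0.63, 0.53; mean = 1.16/2 = 0.58.

0.58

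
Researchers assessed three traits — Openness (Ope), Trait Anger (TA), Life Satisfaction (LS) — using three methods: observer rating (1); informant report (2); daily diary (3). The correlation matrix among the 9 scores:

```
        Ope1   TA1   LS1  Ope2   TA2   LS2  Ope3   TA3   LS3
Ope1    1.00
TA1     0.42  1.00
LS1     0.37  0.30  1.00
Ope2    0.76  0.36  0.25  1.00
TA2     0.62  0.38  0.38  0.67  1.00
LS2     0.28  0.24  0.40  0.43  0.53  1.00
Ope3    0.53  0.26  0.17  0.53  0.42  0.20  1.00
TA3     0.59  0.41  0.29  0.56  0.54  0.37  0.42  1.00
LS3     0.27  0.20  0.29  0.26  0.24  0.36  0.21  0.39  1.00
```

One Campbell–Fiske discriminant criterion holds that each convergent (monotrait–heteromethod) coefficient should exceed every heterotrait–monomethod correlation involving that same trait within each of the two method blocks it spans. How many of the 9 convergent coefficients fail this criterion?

Each convergent coefficient versus the relevant comparison correlations:
Ope (methods 1·2): 0.76 vs {0.42, 0.67, 0.37, 0.43} → pass.
Ope (methods 1·3): 0.53 vs {0.42, 0.42, 0.37, 0.21} → pass.
Ope (methods 2·3): 0.53 vs {0.67, 0.42, 0.43, 0.21} → fail.
TA (methods 1·2): 0.38 vs {0.42, 0.67, 0.30, 0.53} → fail.
TA (methods 1·3): 0.41 vs {0.42, 0.42, 0.30, 0.39} → fail.
TA (methods 2·3): 0.54 vs {0.67, 0.42, 0.53, 0.39} → fail.
LS (methods 1·2): 0.40 vs {0.37, 0.43, 0.30, 0.53} → fail.
LS (methods 1·3): 0.29 vs {0.37, 0.21, 0.30, 0.39} → fail.
LS (methods 2·3): 0.36 vs {0.43, 0.21, 0.53, 0.39} → fail.
7 of 9 fail.

7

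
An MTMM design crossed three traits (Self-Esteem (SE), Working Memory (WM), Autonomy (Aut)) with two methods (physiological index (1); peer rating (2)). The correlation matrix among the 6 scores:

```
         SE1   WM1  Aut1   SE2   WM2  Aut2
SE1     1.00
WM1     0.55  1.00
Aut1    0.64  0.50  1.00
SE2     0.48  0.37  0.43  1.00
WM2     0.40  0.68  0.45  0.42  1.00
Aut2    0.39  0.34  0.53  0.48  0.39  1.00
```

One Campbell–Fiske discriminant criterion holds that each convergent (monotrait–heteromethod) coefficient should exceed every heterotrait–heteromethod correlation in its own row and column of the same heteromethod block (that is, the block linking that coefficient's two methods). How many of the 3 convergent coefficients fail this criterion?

0

Each convergent coefficient versus the relevant comparison correlations:
SE (methods 1·2): 0.48 vs {0.40, 0.37, 0.39, 0.43} → pass.
WM (methods 1·2): 0.68 vs {0.37, 0.40, 0.34, 0.45} → pass.
Aut (methods 1·2): 0.53 vs {0.43, 0.39, 0.45, 0.34} → pass.
0 of 3 fail.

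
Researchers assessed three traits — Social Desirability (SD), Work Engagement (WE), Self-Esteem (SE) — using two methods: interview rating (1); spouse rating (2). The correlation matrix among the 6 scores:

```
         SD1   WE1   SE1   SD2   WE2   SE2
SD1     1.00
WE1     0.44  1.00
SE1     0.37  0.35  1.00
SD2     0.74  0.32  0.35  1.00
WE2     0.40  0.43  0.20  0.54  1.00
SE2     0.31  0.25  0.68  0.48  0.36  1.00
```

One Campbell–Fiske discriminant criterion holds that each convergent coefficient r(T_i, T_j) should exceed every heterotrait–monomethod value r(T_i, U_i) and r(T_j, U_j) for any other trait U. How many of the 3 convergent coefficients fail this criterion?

Convergent coefficients and their comparison sets:
SD (methods 1·2): 0.74 vs {0.44, 0.54, 0.37, 0.48} → pass.
WE (methods 1·2): 0.43 vs {0.44, 0.54, 0.35, 0.36} → fail.
SE (methods 1·2): 0.68 vs {0.37, 0.48, 0.35, 0.36} → pass.
1 of 3 fail.

1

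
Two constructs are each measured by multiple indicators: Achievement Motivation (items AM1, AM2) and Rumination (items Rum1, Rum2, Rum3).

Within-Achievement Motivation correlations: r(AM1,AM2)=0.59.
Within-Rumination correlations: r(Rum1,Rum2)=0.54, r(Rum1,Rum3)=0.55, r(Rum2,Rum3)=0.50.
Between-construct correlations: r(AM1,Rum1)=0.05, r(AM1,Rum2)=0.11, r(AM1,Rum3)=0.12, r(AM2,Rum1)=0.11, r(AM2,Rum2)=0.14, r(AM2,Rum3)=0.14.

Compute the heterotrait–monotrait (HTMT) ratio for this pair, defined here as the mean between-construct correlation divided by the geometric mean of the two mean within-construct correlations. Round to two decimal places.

0.20

Mean heterotrait r = 0.67/6 = 0.1117.
Mean within-AM = 0.59/1 = 0.5900; mean within-Rum = 1.59/3 = 0.5300.
Geometric mean = √(0.5900 × 0.5300) = 0.5592.
HTMT = 0.1117 / 0.5592 = 0.20.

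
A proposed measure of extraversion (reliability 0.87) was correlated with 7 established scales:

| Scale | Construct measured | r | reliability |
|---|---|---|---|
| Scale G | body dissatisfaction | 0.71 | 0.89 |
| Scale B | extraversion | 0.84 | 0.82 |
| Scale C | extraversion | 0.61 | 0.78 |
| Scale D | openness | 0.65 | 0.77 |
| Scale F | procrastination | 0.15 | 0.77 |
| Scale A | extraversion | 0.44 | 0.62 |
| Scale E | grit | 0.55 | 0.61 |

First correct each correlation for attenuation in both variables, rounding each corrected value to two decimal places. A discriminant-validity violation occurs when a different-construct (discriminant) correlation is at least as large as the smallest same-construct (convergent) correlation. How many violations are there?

Disattenuated r (r / √(r_scale · r_new)):
  Scale G (disc): 0.71 / √(0.89·0.87) = 0.81
  Scale B (conv): 0.84 / √(0.82·0.87) = 0.99
  Scale C (conv): 0.61 / √(0.78·0.87) = 0.74
  Scale D (disc): 0.65 / √(0.77·0.87) = 0.79
  Scale F (disc): 0.15 / √(0.77·0.87) = 0.18
  Scale A (conv): 0.44 / √(0.62·0.87) = 0.60
  Scale E (disc): 0.55 / √(0.61·0.87) = 0.75
Smallest convergent = 0.60. Discriminant values: 0.81, 0.79, 0.18, 0.75; count ≥ 0.60 → 3.

3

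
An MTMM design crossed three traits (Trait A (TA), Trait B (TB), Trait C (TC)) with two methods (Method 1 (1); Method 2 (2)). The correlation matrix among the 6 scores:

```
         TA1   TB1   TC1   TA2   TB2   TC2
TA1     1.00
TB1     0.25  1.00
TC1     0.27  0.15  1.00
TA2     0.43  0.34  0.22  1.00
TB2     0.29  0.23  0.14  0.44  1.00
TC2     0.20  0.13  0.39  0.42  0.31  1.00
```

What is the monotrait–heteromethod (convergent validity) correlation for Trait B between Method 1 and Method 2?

Same trait (TB), different methods: r(TB1, TB2) = 0.23.

0.23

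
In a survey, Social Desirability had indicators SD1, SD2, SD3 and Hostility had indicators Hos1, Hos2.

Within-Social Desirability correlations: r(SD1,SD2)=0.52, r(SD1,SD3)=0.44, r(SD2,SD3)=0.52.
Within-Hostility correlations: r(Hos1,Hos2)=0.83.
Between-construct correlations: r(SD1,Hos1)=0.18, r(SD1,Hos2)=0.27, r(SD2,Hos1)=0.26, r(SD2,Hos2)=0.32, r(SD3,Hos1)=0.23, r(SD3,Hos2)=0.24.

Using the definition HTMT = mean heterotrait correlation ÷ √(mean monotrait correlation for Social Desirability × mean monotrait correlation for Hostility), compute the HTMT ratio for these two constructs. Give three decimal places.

Mean between = 1.50/6 = 0.2500.
Mean within-SD = 1.48/3 = 0.4933; mean within-Hos = 0.83/1 = 0.8300.
Geometric mean = √(0.4933 × 0.8300) = 0.6399.
HTMT = 0.2500 / 0.6399 = 0.391.

0.391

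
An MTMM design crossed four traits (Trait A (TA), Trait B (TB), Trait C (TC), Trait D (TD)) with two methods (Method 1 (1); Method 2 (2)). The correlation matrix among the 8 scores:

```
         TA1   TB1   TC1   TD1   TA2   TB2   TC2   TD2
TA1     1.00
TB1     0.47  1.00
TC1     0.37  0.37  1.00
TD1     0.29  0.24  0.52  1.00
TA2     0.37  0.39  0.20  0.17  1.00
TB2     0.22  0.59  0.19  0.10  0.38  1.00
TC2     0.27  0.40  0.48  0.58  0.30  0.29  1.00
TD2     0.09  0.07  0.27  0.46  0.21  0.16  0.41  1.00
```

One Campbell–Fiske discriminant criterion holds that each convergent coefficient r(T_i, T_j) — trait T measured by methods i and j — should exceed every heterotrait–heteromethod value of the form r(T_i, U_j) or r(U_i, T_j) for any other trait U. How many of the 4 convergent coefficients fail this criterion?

Convergent coefficients and their comparison sets:
TA (methods 1·2): 0.37 vs {0.22, 0.39, 0.27, 0.20, 0.09, 0.17} → fail.
TB (methods 1·2): 0.59 vs {0.39, 0.22, 0.40, 0.19, 0.07, 0.10} → pass.
TC (methods 1·2): 0.48 vs {0.20, 0.27, 0.19, 0.40, 0.27, 0.58} → fail.
TD (methods 1·2): 0.46 vs {0.17, 0.09, 0.10, 0.07, 0.58, 0.27} → fail.
3 of 4 fail.

3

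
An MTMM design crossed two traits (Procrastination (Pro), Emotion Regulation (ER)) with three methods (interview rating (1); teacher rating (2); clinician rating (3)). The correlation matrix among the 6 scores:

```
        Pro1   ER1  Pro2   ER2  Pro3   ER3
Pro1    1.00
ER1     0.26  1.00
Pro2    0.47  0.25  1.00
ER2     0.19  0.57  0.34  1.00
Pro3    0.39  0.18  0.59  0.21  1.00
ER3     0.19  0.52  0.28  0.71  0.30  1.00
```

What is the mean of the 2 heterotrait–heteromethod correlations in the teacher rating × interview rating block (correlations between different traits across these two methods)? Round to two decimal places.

HTHM values (method 2 × method 1): 0.25, 0.19; mean = 0.44/2 = 0.22.

0.22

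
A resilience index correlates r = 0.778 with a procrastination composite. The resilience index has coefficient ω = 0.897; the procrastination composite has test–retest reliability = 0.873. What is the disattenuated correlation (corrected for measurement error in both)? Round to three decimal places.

r_true = r_obs / √(r_xx · r_yy) = 0.778 / √(0.897 × 0.873) = 0.778 / √0.783081 = 0.778 / 0.8849 ≈ 0.879.

0.879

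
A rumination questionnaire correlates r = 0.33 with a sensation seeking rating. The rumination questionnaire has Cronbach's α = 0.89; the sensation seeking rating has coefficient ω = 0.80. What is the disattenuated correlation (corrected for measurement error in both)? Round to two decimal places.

0.39

r_true = r_obs / √(r_xx · r_yy) = 0.33 / √(0.89 × 0.80) = 0.33 / √0.7120 = 0.33 / 0.8438 ≈ 0.39.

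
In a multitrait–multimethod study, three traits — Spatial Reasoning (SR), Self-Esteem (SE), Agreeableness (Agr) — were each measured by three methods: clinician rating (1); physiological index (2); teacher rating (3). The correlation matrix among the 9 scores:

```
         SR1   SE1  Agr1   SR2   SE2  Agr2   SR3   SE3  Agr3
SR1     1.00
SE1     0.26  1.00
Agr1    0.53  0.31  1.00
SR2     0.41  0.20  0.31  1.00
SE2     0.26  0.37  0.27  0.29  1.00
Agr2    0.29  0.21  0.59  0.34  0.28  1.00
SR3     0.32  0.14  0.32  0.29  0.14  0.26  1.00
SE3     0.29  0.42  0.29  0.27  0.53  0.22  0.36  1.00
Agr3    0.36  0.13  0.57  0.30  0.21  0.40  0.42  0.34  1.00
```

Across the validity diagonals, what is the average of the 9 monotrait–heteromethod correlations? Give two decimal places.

0.43

Convergent values: 0.41, 0.32, 0.29, 0.37, 0.42, 0.53, 0.59, 0.57, 0.40; mean = 3.90/9 = 0.43.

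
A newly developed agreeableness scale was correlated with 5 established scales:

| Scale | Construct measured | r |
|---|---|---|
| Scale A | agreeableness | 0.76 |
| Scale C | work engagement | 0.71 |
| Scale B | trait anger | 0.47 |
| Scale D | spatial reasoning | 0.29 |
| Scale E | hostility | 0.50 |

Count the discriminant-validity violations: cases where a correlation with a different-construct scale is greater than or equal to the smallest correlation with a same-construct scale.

Convergent (same construct = agreeableness): Scale A.
Smallest convergent = 0.76. Discriminant values: 0.71, 0.47, 0.29, 0.50; count ≥ 0.76 → 0.

0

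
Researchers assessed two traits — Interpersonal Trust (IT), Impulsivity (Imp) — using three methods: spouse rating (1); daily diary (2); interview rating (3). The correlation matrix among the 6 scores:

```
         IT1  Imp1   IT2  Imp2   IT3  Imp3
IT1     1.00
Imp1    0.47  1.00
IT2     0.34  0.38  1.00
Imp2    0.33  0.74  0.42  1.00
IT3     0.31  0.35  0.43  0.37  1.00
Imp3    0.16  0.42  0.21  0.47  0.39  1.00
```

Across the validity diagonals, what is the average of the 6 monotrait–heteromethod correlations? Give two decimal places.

0.45

Convergent values: 0.34, 0.31, 0.43, 0.74, 0.42, 0.47; mean = 2.71/6 = 0.45.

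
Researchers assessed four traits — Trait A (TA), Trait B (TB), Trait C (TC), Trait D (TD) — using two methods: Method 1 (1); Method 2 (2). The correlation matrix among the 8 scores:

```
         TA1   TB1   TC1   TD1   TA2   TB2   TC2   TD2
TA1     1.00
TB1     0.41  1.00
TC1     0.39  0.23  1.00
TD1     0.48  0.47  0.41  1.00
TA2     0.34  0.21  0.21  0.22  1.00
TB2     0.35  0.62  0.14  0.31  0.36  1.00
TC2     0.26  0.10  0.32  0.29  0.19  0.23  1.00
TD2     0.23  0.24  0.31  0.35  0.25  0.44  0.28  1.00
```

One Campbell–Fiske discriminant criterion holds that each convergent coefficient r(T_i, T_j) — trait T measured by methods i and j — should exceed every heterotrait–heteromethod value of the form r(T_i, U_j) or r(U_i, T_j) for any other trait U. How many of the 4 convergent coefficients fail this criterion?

1

Convergent coefficients and their comparison sets:
TA (methods 1·2): 0.34 vs {0.35, 0.21, 0.26, 0.21, 0.23, 0.22} → fail.
TB (methods 1·2): 0.62 vs {0.21, 0.35, 0.10, 0.14, 0.24, 0.31} → pass.
TC (methods 1·2): 0.32 vs {0.21, 0.26, 0.14, 0.10, 0.31, 0.29} → pass.
TD (methods 1·2): 0.35 vs {0.22, 0.23, 0.31, 0.24, 0.29, 0.31} → pass.
1 of 4 fail.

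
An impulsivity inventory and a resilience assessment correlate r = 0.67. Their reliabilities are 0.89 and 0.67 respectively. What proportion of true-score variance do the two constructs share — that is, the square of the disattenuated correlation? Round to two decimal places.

0.75

Disattenuated r = 0.67 / √(0.89 × 0.67) = 0.67 / 0.7722 = 0.8677.
Shared true-score variance = 0.8677² = 0.7529 ≈ 0.75.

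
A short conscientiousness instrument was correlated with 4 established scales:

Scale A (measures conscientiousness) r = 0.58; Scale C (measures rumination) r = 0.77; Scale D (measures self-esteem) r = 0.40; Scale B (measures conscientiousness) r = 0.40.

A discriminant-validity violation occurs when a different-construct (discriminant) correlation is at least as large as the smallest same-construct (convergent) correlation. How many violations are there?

2

Convergent (same construct = conscientiousness): Scale A, Scale B.
Smallest convergent = 0.40. Discriminant values: 0.77, 0.40; count ≥ 0.40 → 2.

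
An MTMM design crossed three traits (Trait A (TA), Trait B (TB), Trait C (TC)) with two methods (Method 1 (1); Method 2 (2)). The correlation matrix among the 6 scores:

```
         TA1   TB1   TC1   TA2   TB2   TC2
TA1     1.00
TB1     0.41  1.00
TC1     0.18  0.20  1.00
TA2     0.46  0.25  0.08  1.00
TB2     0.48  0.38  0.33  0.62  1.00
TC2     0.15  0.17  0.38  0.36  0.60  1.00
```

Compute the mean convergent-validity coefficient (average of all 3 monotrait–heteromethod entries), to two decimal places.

Convergent values: 0.46, 0.38, 0.38; mean = 1.22/3 = 0.41.

0.41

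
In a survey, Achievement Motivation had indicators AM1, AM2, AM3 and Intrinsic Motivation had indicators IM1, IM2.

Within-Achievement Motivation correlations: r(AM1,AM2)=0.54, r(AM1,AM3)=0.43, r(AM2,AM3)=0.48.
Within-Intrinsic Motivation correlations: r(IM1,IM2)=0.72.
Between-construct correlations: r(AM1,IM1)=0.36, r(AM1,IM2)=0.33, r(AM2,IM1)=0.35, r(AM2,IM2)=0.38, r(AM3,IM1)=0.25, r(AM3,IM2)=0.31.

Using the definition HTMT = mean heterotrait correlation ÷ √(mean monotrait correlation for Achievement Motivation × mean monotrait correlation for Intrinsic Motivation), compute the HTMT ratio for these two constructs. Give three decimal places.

Mean heterotrait r = 1.98/6 = 0.3300.
Mean within-AM = 1.45/3 = 0.4833; mean within-IM = 0.72/1 = 0.7200.
Geometric mean = √(0.4833 × 0.7200) = 0.5899.
HTMT = 0.3300 / 0.5899 = 0.559.

0.559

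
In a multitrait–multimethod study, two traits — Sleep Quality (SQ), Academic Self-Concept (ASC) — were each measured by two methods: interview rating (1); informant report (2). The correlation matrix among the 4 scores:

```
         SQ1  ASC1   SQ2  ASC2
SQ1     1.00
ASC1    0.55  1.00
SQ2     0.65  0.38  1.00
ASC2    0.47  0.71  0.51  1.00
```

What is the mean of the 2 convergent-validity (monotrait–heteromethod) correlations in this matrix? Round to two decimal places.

Convergent values: 0.65, 0.71; mean = 1.36/2 = 0.68.

0.68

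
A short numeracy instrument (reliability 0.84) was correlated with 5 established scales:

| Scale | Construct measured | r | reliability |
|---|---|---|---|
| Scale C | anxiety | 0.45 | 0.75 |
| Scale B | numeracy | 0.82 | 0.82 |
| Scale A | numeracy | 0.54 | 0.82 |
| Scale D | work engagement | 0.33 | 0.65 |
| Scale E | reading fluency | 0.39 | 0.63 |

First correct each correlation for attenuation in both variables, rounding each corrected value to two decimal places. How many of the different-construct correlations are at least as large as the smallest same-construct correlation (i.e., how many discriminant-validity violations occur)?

0

Disattenuated r (r / √(r_scale · r_new)):
  Scale C (disc): 0.45 / √(0.75·0.84) = 0.57
  Scale B (conv): 0.82 / √(0.82·0.84) = 0.99
  Scale A (conv): 0.54 / √(0.82·0.84) = 0.65
  Scale D (disc): 0.33 / √(0.65·0.84) = 0.45
  Scale E (disc): 0.39 / √(0.63·0.84) = 0.54
Smallest convergent = 0.65. Discriminant values: 0.57, 0.45, 0.54; count ≥ 0.65 → 0.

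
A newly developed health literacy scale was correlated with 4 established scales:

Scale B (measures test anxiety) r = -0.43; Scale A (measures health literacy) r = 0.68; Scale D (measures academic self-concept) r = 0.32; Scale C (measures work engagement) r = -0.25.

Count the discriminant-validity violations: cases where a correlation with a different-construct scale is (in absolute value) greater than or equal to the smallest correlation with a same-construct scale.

0

Convergent (same construct = health literacy): Scale A.
Smallest convergent = 0.68. Discriminant |r|: 0.43, 0.32, 0.25; count ≥ 0.68 → 0.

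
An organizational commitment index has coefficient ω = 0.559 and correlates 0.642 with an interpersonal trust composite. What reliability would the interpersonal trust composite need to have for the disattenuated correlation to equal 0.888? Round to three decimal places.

0.935

r_true = r_obs / √(r_xx · r_yy) ⇒ 0.888 = 0.642 / √(0.559 · r_yy).
√(0.559 · r_yy) = 0.642 / 0.888 = 0.7230; 0.559 · r_yy = 0.5227; r_yy = 0.5227 / 0.559 ≈ 0.935.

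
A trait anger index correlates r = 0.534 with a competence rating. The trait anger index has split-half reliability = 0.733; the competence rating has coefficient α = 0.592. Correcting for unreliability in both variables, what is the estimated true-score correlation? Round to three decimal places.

r_true = r_obs / √(r_xx · r_yy) = 0.534 / √(0.733 × 0.592) = 0.534 / √0.433936 = 0.534 / 0.6587 ≈ 0.811.

0.811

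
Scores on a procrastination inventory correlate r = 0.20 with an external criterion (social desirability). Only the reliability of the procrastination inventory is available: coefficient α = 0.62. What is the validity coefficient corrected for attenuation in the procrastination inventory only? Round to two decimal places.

Single correction: r_c = r_obs / √r_xx = 0.20 / √0.62 = 0.20 / 0.7874 ≈ 0.25.

0.25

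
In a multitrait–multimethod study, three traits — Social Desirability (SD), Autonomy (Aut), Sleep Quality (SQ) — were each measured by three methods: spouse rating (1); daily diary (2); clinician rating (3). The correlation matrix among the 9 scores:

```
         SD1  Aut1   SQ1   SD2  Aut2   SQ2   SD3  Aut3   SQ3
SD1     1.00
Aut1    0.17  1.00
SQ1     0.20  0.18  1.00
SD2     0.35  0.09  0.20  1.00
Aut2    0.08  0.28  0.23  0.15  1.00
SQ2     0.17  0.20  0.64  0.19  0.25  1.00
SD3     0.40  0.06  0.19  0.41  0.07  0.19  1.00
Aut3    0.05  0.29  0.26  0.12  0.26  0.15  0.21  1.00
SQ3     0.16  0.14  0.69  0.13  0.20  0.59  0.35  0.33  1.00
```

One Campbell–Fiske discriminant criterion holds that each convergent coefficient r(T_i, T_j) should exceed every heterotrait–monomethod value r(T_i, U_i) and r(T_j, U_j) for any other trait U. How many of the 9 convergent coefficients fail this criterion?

2

Checking each validity diagonal entry against its comparison values:
SD (methods 1·2): 0.35 vs {0.17, 0.15, 0.20, 0.19} → pass.
SD (methods 1·3): 0.40 vs {0.17, 0.21, 0.20, 0.35} → pass.
SD (methods 2·3): 0.41 vs {0.15, 0.21, 0.19, 0.35} → pass.
Aut (methods 1·2): 0.28 vs {0.17, 0.15, 0.18, 0.25} → pass.
Aut (methods 1·3): 0.29 vs {0.17, 0.21, 0.18, 0.33} → fail.
Aut (methods 2·3): 0.26 vs {0.15, 0.21, 0.25, 0.33} → fail.
SQ (methods 1·2): 0.64 vs {0.20, 0.19, 0.18, 0.25} → pass.
SQ (methods 1·3): 0.69 vs {0.20, 0.35, 0.18, 0.33} → pass.
SQ (methods 2·3): 0.59 vs {0.19, 0.35, 0.25, 0.33} → pass.
2 of 9 fail.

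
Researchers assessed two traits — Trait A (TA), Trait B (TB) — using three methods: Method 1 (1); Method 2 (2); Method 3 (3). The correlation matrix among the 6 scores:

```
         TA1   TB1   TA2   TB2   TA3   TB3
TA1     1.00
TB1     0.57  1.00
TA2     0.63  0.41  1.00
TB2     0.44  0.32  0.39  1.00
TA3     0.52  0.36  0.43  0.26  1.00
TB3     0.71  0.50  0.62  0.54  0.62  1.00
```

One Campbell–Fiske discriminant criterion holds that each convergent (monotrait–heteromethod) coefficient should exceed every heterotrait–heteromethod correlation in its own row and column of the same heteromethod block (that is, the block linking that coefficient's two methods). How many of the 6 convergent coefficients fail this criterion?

5

Convergent coefficients and their comparison sets:
TA (methods 1·2): 0.63 vs {0.44, 0.41} → pass.
TA (methods 1·3): 0.52 vs {0.71, 0.36} → fail.
TA (methods 2·3): 0.43 vs {0.62, 0.26} → fail.
TB (methods 1·2): 0.32 vs {0.41, 0.44} → fail.
TB (methods 1·3): 0.50 vs {0.36, 0.71} → fail.
TB (methods 2·3): 0.54 vs {0.26, 0.62} → fail.
5 of 6 fail.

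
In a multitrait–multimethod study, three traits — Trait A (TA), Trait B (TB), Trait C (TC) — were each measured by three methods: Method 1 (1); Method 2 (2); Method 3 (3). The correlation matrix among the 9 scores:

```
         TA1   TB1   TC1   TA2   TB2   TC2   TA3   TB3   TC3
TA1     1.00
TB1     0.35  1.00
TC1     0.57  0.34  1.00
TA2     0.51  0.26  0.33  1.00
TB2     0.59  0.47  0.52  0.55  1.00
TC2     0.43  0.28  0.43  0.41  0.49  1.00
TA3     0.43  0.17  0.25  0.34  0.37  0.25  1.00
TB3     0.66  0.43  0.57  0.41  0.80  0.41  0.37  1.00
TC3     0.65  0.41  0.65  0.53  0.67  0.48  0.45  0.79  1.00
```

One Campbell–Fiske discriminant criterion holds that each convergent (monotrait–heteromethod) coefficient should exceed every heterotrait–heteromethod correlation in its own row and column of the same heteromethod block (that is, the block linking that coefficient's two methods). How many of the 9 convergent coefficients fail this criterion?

Checking each validity diagonal entry against its comparison values:
TA (methods 1·2): 0.51 vs {0.59, 0.26, 0.43, 0.33} → fail.
TA (methods 1·3): 0.43 vs {0.66, 0.17, 0.65, 0.25} → fail.
TA (methods 2·3): 0.34 vs {0.41, 0.37, 0.53, 0.25} → fail.
TB (methods 1·2): 0.47 vs {0.26, 0.59, 0.28, 0.52} → fail.
TB (methods 1·3): 0.43 vs {0.17, 0.66, 0.41, 0.57} → fail.
TB (methods 2·3): 0.80 vs {0.37, 0.41, 0.67, 0.41} → pass.
TC (methods 1·2): 0.43 vs {0.33, 0.43, 0.52, 0.28} → fail.
TC (methods 1·3): 0.65 vs {0.25, 0.65, 0.57, 0.41} → fail.
TC (methods 2·3): 0.48 vs {0.25, 0.53, 0.41, 0.67} → fail.
8 of 9 fail.

8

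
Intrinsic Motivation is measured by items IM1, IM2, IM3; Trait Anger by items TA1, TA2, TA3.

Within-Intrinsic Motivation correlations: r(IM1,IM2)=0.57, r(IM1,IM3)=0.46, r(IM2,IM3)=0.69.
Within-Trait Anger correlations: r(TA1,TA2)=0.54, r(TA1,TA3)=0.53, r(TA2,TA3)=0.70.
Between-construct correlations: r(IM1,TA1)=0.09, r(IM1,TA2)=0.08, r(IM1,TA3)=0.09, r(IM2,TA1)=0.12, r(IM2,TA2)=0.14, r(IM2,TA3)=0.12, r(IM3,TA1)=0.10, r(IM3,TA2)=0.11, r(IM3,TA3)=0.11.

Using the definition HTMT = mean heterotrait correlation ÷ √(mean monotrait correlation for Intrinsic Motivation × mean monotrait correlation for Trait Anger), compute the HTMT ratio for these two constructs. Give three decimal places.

0.183

Between-construct mean = 0.96/9 = 0.1067.
Mean within-IM = 1.72/3 = 0.5733; mean within-TA = 1.77/3 = 0.5900.
Geometric mean = √(0.5733 × 0.5900) = 0.5816.
HTMT = 0.1067 / 0.5816 = 0.183.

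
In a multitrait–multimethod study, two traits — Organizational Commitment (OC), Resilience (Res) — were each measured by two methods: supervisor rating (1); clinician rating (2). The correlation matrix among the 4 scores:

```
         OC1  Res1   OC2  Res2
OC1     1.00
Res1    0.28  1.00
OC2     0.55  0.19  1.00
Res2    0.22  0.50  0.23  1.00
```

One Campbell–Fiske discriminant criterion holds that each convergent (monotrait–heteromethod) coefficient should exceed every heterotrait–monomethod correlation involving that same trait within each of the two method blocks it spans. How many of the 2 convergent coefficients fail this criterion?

Convergent coefficients and their comparison sets:
OC (methods 1·2): 0.55 vs {0.28, 0.23} → pass.
Res (methods 1·2): 0.50 vs {0.28, 0.23} → pass.
0 of 2 fail.

0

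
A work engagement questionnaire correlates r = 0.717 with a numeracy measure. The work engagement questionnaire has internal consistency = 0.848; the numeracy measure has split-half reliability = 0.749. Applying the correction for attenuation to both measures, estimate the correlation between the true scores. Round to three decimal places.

0.900

r_true = r_obs / √(r_xx · r_yy) = 0.717 / √(0.848 × 0.749) = 0.717 / √0.635152 = 0.717 / 0.7970 ≈ 0.900.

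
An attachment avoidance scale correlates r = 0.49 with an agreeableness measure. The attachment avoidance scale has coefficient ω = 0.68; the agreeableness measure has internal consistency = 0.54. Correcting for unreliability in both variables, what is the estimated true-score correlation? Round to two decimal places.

r_true = r_obs / √(r_xx · r_yy) = 0.49 / √(0.68 × 0.54) = 0.49 / √0.3672 = 0.49 / 0.6060 ≈ 0.81.

0.81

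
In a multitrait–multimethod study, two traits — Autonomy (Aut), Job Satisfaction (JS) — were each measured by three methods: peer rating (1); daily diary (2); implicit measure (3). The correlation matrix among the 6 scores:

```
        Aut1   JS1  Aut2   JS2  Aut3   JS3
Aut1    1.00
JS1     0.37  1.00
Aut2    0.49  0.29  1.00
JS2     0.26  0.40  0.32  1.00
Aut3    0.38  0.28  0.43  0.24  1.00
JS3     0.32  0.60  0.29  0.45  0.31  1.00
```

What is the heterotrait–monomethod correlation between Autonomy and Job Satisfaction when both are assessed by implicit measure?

Different traits, same method: r(Aut3, JS3) = 0.31.

0.31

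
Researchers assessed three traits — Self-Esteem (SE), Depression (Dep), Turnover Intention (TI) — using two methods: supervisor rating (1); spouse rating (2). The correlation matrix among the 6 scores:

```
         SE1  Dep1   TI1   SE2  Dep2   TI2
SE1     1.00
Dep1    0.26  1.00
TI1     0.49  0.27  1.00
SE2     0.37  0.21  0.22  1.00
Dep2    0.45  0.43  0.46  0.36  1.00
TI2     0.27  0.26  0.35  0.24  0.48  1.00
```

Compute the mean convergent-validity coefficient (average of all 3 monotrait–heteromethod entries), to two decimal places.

Convergent values: 0.37, 0.43, 0.35; mean = 1.15/3 = 0.38.

0.38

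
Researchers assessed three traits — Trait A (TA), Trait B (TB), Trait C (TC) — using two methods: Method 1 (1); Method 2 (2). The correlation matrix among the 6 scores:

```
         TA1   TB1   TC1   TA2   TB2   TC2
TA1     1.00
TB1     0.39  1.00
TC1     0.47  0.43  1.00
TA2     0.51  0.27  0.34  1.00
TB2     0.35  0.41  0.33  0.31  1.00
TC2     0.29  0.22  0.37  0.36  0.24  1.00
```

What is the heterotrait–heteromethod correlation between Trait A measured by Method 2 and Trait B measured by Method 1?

Different traits and methods: r(TA2, TB1) = 0.27.

0.27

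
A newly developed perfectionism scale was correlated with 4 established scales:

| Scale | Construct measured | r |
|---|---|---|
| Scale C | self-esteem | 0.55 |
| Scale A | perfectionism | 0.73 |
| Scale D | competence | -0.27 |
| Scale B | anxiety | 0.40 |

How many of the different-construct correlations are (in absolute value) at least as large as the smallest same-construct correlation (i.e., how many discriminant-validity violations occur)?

0

Convergent (same construct = perfectionism): Scale A.
Smallest convergent = 0.73. Discriminant |r|: 0.55, 0.27, 0.40; count ≥ 0.73 → 0.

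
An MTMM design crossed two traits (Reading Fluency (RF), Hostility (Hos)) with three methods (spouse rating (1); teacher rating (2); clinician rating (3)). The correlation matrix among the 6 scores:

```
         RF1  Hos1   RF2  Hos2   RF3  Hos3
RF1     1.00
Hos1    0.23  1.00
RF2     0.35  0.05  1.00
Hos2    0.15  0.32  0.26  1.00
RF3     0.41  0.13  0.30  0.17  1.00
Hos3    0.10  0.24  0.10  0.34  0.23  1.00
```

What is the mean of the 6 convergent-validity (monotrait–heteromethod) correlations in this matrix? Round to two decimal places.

0.33

Convergent values: 0.35, 0.41, 0.30, 0.32, 0.24, 0.34; mean = 1.96/6 = 0.33.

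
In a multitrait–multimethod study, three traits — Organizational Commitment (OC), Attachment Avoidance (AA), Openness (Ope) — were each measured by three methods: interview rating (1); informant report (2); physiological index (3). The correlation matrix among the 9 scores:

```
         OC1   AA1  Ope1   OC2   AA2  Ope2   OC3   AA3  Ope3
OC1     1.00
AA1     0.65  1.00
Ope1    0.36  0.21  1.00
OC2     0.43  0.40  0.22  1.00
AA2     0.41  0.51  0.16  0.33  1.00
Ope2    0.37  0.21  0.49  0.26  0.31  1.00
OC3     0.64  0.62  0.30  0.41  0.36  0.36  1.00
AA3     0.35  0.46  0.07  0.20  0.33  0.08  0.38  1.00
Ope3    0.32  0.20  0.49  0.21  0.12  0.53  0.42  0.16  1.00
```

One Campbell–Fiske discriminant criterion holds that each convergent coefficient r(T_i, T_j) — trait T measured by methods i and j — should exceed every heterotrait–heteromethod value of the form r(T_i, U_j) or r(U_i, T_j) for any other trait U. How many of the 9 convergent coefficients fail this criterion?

2

Convergent coefficients and their comparison sets:
OC (methods 1·2): 0.43 vs {0.41, 0.40, 0.37, 0.22} → pass.
OC (methods 1·3): 0.64 vs {0.35, 0.62, 0.32, 0.30} → pass.
OC (methods 2·3): 0.41 vs {0.20, 0.36, 0.21, 0.36} → pass.
AA (methods 1·2): 0.51 vs {0.40, 0.41, 0.21, 0.16} → pass.
AA (methods 1·3): 0.46 vs {0.62, 0.35, 0.20, 0.07} → fail.
AA (methods 2·3): 0.33 vs {0.36, 0.20, 0.12, 0.08} → fail.
Ope (methods 1·2): 0.49 vs {0.22, 0.37, 0.16, 0.21} → pass.
Ope (methods 1·3): 0.49 vs {0.30, 0.32, 0.07, 0.20} → pass.
Ope (methods 2·3): 0.53 vs {0.36, 0.21, 0.08, 0.12} → pass.
2 of 9 fail.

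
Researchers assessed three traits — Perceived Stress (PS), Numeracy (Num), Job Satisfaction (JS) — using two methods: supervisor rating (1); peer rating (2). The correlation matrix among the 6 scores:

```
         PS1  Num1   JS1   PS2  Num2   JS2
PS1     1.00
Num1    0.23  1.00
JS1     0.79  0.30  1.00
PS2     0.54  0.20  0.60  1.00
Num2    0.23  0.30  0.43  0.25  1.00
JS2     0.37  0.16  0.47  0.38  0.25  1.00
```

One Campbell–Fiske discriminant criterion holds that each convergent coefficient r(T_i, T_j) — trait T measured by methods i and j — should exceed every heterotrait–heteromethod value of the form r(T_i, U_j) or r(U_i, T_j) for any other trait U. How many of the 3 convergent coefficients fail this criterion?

Each convergent coefficient versus the relevant comparison correlations:
PS (methods 1·2): 0.54 vs {0.23, 0.20, 0.37, 0.60} → fail.
Num (methods 1·2): 0.30 vs {0.20, 0.23, 0.16, 0.43} → fail.
JS (methods 1·2): 0.47 vs {0.60, 0.37, 0.43, 0.16} → fail.
3 of 3 fail.

3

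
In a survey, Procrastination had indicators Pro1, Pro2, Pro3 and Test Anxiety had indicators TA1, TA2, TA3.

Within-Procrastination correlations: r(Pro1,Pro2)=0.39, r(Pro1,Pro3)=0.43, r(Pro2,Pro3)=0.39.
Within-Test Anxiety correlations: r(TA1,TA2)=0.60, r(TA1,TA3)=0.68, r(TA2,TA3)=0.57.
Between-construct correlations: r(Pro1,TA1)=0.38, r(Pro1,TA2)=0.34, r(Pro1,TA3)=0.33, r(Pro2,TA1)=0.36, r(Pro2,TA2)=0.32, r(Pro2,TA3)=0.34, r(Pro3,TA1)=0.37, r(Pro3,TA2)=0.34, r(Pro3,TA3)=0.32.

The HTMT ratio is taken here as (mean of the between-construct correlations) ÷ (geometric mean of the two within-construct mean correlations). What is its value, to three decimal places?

0.691

Mean between = 3.10/9 = 0.3444.
Mean within-Pro = 1.21/3 = 0.4033; mean within-TA = 1.85/3 = 0.6167.
Geometric mean = √(0.4033 × 0.6167) = 0.4987.
HTMT = 0.3444 / 0.4987 = 0.691.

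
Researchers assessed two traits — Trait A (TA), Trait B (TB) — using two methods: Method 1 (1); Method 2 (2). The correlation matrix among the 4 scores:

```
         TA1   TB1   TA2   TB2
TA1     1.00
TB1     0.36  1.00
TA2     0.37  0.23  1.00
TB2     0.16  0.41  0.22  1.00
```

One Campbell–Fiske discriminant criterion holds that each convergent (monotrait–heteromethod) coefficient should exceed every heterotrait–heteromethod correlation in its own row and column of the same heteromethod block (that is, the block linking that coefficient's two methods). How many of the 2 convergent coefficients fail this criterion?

Each convergent coefficient versus the relevant comparison correlations:
TA (methods 1·2): 0.37 vs {0.16, 0.23} → pass.
TB (methods 1·2): 0.41 vs {0.23, 0.16} → pass.
0 of 2 fail.

0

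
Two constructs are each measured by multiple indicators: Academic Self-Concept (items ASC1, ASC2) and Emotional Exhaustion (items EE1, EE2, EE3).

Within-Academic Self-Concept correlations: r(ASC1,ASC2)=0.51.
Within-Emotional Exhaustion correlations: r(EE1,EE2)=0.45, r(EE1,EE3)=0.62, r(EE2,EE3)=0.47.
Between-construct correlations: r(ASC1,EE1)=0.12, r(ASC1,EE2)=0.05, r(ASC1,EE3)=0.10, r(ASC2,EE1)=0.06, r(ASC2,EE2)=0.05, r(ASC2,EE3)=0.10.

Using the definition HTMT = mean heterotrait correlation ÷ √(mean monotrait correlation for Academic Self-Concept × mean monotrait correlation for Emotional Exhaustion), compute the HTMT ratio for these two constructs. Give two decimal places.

Between-construct mean = 0.48/6 = 0.0800.
Mean within-ASC = 0.51/1 = 0.5100; mean within-EE = 1.54/3 = 0.5133.
Geometric mean = √(0.5100 × 0.5133) = 0.5116.
HTMT = 0.0800 / 0.5116 = 0.16.

0.16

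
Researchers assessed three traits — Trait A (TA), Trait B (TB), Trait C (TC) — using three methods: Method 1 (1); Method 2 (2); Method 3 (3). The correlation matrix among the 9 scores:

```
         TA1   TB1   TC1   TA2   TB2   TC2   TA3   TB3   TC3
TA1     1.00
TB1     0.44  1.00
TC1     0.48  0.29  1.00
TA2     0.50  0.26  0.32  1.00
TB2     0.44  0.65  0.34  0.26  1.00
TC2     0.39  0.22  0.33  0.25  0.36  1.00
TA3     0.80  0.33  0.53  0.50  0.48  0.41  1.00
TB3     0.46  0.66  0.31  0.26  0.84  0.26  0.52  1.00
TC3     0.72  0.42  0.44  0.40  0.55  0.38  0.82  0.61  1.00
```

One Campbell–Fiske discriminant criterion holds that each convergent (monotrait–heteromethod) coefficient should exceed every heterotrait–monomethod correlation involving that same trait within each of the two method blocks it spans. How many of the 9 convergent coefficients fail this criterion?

Convergent coefficients and their comparison sets:
TA (methods 1·2): 0.50 vs {0.44, 0.26, 0.48, 0.25} → pass.
TA (methods 1·3): 0.80 vs {0.44, 0.52, 0.48, 0.82} → fail.
TA (methods 2·3): 0.50 vs {0.26, 0.52, 0.25, 0.82} → fail.
TB (methods 1·2): 0.65 vs {0.44, 0.26, 0.29, 0.36} → pass.
TB (methods 1·3): 0.66 vs {0.44, 0.52, 0.29, 0.61} → pass.
TB (methods 2·3): 0.84 vs {0.26, 0.52, 0.36, 0.61} → pass.
TC (methods 1·2): 0.33 vs {0.48, 0.25, 0.29, 0.36} → fail.
TC (methods 1·3): 0.44 vs {0.48, 0.82, 0.29, 0.61} → fail.
TC (methods 2·3): 0.38 vs {0.25, 0.82, 0.36, 0.61} → fail.
5 of 9 fail.

5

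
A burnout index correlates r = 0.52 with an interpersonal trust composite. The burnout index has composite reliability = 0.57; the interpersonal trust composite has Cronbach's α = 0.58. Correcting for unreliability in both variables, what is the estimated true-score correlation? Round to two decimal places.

r_true = r_obs / √(r_xx · r_yy) = 0.52 / √(0.57 × 0.58) = 0.52 / √0.3306 = 0.52 / 0.5750 ≈ 0.90.

0.90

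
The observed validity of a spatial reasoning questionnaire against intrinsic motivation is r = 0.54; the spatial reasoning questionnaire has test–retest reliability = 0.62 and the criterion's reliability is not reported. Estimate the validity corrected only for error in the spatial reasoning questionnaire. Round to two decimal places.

Single correction: r_c = r_obs / √r_xx = 0.54 / √0.62 = 0.54 / 0.7874 ≈ 0.69.

0.69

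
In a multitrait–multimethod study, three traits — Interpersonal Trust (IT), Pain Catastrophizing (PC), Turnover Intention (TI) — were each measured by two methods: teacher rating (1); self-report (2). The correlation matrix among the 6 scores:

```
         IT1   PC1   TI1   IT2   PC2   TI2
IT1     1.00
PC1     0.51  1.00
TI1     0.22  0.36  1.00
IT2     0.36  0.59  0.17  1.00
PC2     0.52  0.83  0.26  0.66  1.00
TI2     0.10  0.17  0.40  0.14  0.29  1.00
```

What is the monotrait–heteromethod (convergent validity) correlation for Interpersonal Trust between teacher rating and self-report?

Same trait (IT), different methods: r(IT1, IT2) = 0.36.

0.36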